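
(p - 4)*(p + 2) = p^2 - 2*p - 8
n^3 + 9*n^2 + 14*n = n*(n + 2)*(n + 7)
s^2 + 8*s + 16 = (s + 4)^2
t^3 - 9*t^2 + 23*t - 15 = (t - 5)*(t - 3)*(t - 1)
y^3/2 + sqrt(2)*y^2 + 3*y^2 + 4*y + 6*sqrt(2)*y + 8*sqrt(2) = (y/2 + 1)*(y + 4)*(y + 2*sqrt(2))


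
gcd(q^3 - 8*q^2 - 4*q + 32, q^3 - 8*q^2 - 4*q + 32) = q^3 - 8*q^2 - 4*q + 32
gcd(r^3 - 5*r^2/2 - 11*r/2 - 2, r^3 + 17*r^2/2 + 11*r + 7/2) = r^2 + 3*r/2 + 1/2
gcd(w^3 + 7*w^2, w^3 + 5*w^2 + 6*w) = w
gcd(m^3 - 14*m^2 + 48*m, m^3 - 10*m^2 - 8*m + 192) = m^2 - 14*m + 48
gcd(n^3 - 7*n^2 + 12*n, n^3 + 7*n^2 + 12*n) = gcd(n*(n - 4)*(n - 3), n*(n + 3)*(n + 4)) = n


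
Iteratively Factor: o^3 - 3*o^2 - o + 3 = (o - 3)*(o^2 - 1) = (o - 3)*(o + 1)*(o - 1)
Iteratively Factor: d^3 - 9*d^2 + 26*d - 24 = (d - 2)*(d^2 - 7*d + 12) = (d - 4)*(d - 2)*(d - 3)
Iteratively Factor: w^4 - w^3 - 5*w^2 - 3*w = (w + 1)*(w^3 - 2*w^2 - 3*w) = w*(w + 1)*(w^2 - 2*w - 3) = w*(w + 1)^2*(w - 3)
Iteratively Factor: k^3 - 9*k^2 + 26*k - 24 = (k - 4)*(k^2 - 5*k + 6) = (k - 4)*(k - 2)*(k - 3)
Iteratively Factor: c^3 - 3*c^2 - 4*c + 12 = (c - 2)*(c^2 - c - 6) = (c - 2)*(c + 2)*(c - 3)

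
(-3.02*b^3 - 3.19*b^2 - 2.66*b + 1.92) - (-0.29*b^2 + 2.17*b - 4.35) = -3.02*b^3 - 2.9*b^2 - 4.83*b + 6.27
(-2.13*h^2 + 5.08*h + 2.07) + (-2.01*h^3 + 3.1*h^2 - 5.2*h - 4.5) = -2.01*h^3 + 0.97*h^2 - 0.12*h - 2.43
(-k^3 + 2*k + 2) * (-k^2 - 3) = k^5 + k^3 - 2*k^2 - 6*k - 6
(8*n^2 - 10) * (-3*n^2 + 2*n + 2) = -24*n^4 + 16*n^3 + 46*n^2 - 20*n - 20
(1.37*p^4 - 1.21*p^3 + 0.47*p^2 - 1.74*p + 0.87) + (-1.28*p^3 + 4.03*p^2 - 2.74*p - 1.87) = 1.37*p^4 - 2.49*p^3 + 4.5*p^2 - 4.48*p - 1.0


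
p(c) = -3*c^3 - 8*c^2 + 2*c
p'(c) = -9*c^2 - 16*c + 2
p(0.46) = -1.06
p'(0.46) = -7.26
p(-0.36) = -1.62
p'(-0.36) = 6.59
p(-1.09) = -7.80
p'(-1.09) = 8.75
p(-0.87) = -5.82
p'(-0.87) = 9.11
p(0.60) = -2.33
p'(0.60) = -10.84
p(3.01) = -148.27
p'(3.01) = -127.70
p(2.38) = -81.00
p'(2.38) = -87.06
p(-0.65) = -3.86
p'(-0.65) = 8.60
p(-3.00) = 3.00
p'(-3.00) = -31.00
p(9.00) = -2817.00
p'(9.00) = -871.00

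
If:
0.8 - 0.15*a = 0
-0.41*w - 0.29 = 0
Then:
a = 5.33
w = -0.71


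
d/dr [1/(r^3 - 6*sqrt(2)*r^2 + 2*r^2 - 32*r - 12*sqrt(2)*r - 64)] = (-3*r^2 - 4*r + 12*sqrt(2)*r + 12*sqrt(2) + 32)/(-r^3 - 2*r^2 + 6*sqrt(2)*r^2 + 12*sqrt(2)*r + 32*r + 64)^2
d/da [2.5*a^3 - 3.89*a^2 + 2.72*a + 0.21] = 7.5*a^2 - 7.78*a + 2.72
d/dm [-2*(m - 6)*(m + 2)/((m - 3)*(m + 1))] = 4*(-m^2 - 9*m + 6)/(m^4 - 4*m^3 - 2*m^2 + 12*m + 9)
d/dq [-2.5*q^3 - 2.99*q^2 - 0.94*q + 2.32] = -7.5*q^2 - 5.98*q - 0.94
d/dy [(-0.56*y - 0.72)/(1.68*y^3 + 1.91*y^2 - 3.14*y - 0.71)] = (1.8816*y^3 + 4.6984*y^2 + 2.7504*y - 1.8632)/(2.8224*y^6 + 6.4176*y^5 - 6.9023*y^4 - 14.3804*y^3 + 7.1474*y^2 + 4.4588*y + 0.5041)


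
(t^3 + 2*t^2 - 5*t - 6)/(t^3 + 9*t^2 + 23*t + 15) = (t - 2)/(t + 5)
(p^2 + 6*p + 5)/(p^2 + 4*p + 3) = (p + 5)/(p + 3)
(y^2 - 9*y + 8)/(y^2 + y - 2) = (y - 8)/(y + 2)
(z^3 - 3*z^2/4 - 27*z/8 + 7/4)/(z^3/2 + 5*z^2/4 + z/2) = (8*z^3 - 6*z^2 - 27*z + 14)/(2*z*(2*z^2 + 5*z + 2))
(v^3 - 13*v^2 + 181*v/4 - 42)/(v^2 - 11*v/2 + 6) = (v^2 - 23*v/2 + 28)/(v - 4)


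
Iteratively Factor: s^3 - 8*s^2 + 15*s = (s - 5)*(s^2 - 3*s) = (s - 5)*(s - 3)*(s)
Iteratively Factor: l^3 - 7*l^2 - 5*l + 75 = (l + 3)*(l^2 - 10*l + 25) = (l - 5)*(l + 3)*(l - 5)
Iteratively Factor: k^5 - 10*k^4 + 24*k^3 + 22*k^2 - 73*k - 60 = (k + 1)*(k^4 - 11*k^3 + 35*k^2 - 13*k - 60) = (k + 1)^2*(k^3 - 12*k^2 + 47*k - 60) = (k - 4)*(k + 1)^2*(k^2 - 8*k + 15) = (k - 4)*(k - 3)*(k + 1)^2*(k - 5)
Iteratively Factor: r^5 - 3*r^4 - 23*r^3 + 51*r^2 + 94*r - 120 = (r + 4)*(r^4 - 7*r^3 + 5*r^2 + 31*r - 30) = (r + 2)*(r + 4)*(r^3 - 9*r^2 + 23*r - 15) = (r - 5)*(r + 2)*(r + 4)*(r^2 - 4*r + 3) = (r - 5)*(r - 1)*(r + 2)*(r + 4)*(r - 3)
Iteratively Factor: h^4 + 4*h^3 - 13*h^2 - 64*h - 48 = (h + 4)*(h^3 - 13*h - 12) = (h + 3)*(h + 4)*(h^2 - 3*h - 4) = (h - 4)*(h + 3)*(h + 4)*(h + 1)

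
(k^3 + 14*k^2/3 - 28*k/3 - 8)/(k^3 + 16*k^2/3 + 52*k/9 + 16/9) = 3*(k^2 + 4*k - 12)/(3*k^2 + 14*k + 8)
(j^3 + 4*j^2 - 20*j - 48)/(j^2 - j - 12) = (j^2 + 8*j + 12)/(j + 3)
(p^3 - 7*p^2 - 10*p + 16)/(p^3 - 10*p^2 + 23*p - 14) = (p^2 - 6*p - 16)/(p^2 - 9*p + 14)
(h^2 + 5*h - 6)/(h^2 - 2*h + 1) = (h + 6)/(h - 1)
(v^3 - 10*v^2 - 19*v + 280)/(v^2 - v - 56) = (v^2 - 2*v - 35)/(v + 7)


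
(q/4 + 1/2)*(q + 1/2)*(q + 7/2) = q^3/4 + 3*q^2/2 + 39*q/16 + 7/8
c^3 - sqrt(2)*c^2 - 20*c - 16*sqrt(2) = (c - 4*sqrt(2))*(c + sqrt(2))*(c + 2*sqrt(2))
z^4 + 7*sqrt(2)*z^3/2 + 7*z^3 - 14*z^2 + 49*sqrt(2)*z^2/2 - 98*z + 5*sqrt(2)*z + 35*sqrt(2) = (z + 7)*(z - sqrt(2))*(z - sqrt(2)/2)*(z + 5*sqrt(2))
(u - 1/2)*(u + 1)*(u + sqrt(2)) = u^3 + u^2/2 + sqrt(2)*u^2 - u/2 + sqrt(2)*u/2 - sqrt(2)/2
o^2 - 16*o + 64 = (o - 8)^2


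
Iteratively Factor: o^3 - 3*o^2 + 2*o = (o - 1)*(o^2 - 2*o) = o*(o - 1)*(o - 2)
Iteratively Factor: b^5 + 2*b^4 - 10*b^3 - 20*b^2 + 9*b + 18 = (b + 3)*(b^4 - b^3 - 7*b^2 + b + 6) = (b + 2)*(b + 3)*(b^3 - 3*b^2 - b + 3) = (b - 1)*(b + 2)*(b + 3)*(b^2 - 2*b - 3) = (b - 3)*(b - 1)*(b + 2)*(b + 3)*(b + 1)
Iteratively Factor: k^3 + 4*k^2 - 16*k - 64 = (k + 4)*(k^2 - 16) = (k + 4)^2*(k - 4)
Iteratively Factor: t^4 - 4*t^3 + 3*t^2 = (t - 1)*(t^3 - 3*t^2) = t*(t - 1)*(t^2 - 3*t) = t^2*(t - 1)*(t - 3)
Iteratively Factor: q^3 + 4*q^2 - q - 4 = (q + 1)*(q^2 + 3*q - 4) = (q + 1)*(q + 4)*(q - 1)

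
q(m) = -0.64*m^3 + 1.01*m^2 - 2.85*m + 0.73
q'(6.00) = -59.85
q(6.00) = -118.25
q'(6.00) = -59.85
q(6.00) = -118.25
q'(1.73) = -5.10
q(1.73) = -4.49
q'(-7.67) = -131.29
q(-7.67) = 370.79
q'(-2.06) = -15.16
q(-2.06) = 16.48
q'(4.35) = -30.39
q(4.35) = -45.24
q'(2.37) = -8.85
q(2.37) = -8.87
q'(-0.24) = -3.45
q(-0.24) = 1.48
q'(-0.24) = -3.45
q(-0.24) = 1.48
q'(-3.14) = -28.12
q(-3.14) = 39.45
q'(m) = -1.92*m^2 + 2.02*m - 2.85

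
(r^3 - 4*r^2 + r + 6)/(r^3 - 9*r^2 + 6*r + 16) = (r - 3)/(r - 8)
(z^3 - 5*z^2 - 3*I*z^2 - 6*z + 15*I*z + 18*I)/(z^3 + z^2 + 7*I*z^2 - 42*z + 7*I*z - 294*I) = (z^2 + z*(1 - 3*I) - 3*I)/(z^2 + 7*z*(1 + I) + 49*I)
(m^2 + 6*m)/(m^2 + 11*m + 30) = m/(m + 5)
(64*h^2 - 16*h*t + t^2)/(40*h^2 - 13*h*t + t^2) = (-8*h + t)/(-5*h + t)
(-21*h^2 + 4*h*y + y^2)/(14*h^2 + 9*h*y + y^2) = (-3*h + y)/(2*h + y)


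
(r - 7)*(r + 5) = r^2 - 2*r - 35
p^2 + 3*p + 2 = (p + 1)*(p + 2)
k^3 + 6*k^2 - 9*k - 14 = (k - 2)*(k + 1)*(k + 7)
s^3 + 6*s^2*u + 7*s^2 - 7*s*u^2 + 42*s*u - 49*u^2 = (s + 7)*(s - u)*(s + 7*u)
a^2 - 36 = (a - 6)*(a + 6)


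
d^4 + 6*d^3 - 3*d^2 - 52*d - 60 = (d - 3)*(d + 2)^2*(d + 5)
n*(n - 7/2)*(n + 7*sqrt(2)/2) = n^3 - 7*n^2/2 + 7*sqrt(2)*n^2/2 - 49*sqrt(2)*n/4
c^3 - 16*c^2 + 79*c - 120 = (c - 8)*(c - 5)*(c - 3)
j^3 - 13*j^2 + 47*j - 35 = (j - 7)*(j - 5)*(j - 1)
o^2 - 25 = (o - 5)*(o + 5)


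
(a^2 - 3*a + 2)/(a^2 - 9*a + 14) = (a - 1)/(a - 7)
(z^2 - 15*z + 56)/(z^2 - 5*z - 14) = (z - 8)/(z + 2)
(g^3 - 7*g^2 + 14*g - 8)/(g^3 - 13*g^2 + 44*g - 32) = (g - 2)/(g - 8)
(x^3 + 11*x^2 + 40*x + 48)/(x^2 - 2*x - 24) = (x^2 + 7*x + 12)/(x - 6)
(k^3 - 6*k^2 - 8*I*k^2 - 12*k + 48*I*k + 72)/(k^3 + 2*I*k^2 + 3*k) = (k^3 + k^2*(-6 - 8*I) + 12*k*(-1 + 4*I) + 72)/(k*(k^2 + 2*I*k + 3))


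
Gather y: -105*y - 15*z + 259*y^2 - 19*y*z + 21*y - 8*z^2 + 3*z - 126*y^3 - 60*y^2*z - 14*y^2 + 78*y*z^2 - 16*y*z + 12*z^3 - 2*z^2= -126*y^3 + y^2*(245 - 60*z) + y*(78*z^2 - 35*z - 84) + 12*z^3 - 10*z^2 - 12*z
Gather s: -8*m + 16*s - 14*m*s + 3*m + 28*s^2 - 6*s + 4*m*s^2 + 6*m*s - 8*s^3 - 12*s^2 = -5*m - 8*s^3 + s^2*(4*m + 16) + s*(10 - 8*m)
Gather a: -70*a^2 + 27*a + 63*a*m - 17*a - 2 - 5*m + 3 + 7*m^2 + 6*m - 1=-70*a^2 + a*(63*m + 10) + 7*m^2 + m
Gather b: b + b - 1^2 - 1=2*b - 2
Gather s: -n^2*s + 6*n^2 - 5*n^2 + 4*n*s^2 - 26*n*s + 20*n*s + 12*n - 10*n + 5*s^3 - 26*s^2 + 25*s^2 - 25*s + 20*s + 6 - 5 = n^2 + 2*n + 5*s^3 + s^2*(4*n - 1) + s*(-n^2 - 6*n - 5) + 1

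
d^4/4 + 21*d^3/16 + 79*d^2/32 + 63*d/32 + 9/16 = (d/4 + 1/2)*(d + 3/4)*(d + 1)*(d + 3/2)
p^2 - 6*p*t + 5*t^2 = (p - 5*t)*(p - t)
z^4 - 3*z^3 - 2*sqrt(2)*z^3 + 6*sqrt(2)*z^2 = z^2*(z - 3)*(z - 2*sqrt(2))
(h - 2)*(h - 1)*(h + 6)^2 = h^4 + 9*h^3 + 2*h^2 - 84*h + 72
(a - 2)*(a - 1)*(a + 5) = a^3 + 2*a^2 - 13*a + 10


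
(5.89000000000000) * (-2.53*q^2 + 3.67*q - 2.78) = -14.9017*q^2 + 21.6163*q - 16.3742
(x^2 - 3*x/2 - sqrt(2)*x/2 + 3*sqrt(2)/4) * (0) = 0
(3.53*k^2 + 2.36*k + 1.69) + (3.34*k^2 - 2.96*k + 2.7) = 6.87*k^2 - 0.6*k + 4.39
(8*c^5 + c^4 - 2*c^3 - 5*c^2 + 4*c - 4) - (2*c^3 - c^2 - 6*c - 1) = 8*c^5 + c^4 - 4*c^3 - 4*c^2 + 10*c - 3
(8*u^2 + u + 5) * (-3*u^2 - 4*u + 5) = -24*u^4 - 35*u^3 + 21*u^2 - 15*u + 25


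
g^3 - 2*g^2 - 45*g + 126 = (g - 6)*(g - 3)*(g + 7)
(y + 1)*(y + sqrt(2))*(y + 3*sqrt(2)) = y^3 + y^2 + 4*sqrt(2)*y^2 + 4*sqrt(2)*y + 6*y + 6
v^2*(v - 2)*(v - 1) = v^4 - 3*v^3 + 2*v^2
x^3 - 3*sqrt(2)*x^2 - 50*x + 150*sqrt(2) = (x - 5*sqrt(2))*(x - 3*sqrt(2))*(x + 5*sqrt(2))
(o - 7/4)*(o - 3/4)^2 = o^3 - 13*o^2/4 + 51*o/16 - 63/64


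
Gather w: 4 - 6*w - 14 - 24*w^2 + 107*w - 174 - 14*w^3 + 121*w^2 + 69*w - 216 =-14*w^3 + 97*w^2 + 170*w - 400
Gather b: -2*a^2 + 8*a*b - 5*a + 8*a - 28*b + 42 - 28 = -2*a^2 + 3*a + b*(8*a - 28) + 14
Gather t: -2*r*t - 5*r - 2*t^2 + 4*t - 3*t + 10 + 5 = -5*r - 2*t^2 + t*(1 - 2*r) + 15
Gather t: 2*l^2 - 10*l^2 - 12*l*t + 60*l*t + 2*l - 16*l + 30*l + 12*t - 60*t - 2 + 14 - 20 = -8*l^2 + 16*l + t*(48*l - 48) - 8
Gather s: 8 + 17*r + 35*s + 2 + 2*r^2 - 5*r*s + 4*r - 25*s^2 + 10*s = 2*r^2 + 21*r - 25*s^2 + s*(45 - 5*r) + 10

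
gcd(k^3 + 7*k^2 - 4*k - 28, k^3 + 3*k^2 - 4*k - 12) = k^2 - 4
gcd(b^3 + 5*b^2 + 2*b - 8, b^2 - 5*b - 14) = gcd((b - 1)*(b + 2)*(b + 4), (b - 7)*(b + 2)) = b + 2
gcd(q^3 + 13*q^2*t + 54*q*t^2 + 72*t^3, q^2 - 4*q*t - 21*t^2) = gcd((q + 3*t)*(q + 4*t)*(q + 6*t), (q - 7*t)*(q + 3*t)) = q + 3*t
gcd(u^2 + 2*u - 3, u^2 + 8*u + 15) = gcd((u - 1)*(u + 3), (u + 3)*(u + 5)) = u + 3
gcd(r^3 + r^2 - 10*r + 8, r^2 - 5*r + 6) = r - 2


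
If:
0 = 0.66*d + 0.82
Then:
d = -1.24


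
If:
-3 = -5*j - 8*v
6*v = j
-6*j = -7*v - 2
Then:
No Solution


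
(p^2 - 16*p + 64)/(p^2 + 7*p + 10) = (p^2 - 16*p + 64)/(p^2 + 7*p + 10)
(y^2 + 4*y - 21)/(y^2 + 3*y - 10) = (y^2 + 4*y - 21)/(y^2 + 3*y - 10)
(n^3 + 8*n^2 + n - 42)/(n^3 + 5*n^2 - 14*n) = (n + 3)/n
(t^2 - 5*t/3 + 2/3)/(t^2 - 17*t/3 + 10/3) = (t - 1)/(t - 5)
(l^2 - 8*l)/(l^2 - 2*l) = (l - 8)/(l - 2)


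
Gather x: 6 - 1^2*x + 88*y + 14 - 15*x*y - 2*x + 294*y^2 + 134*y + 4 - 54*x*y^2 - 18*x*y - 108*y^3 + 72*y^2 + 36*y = x*(-54*y^2 - 33*y - 3) - 108*y^3 + 366*y^2 + 258*y + 24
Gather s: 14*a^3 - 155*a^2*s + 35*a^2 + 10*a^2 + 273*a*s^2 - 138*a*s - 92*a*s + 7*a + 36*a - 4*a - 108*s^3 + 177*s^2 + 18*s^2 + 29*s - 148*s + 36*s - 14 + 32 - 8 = 14*a^3 + 45*a^2 + 39*a - 108*s^3 + s^2*(273*a + 195) + s*(-155*a^2 - 230*a - 83) + 10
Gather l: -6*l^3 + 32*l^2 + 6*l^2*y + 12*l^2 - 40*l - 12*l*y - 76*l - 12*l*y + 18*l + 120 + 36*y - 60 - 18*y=-6*l^3 + l^2*(6*y + 44) + l*(-24*y - 98) + 18*y + 60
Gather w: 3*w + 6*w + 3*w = 12*w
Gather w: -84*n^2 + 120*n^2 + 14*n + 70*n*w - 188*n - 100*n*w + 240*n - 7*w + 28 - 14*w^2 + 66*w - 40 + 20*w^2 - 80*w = 36*n^2 + 66*n + 6*w^2 + w*(-30*n - 21) - 12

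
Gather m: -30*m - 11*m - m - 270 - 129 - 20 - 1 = -42*m - 420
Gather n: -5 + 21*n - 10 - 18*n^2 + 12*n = -18*n^2 + 33*n - 15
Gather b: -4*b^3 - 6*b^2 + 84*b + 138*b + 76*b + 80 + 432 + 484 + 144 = -4*b^3 - 6*b^2 + 298*b + 1140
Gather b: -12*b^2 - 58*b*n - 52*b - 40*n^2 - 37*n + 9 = -12*b^2 + b*(-58*n - 52) - 40*n^2 - 37*n + 9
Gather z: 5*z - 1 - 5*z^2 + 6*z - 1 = -5*z^2 + 11*z - 2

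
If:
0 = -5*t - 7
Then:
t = -7/5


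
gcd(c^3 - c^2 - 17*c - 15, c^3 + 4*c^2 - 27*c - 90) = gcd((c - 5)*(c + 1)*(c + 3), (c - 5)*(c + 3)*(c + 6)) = c^2 - 2*c - 15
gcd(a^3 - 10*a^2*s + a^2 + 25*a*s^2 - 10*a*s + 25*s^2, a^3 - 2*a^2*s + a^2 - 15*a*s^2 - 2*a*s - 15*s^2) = -a^2 + 5*a*s - a + 5*s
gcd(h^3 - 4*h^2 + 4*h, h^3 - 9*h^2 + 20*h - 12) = h - 2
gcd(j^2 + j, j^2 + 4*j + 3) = j + 1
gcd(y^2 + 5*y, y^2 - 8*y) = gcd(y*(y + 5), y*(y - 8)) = y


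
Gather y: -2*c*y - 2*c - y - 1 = -2*c + y*(-2*c - 1) - 1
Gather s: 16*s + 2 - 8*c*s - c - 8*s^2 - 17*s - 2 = -c - 8*s^2 + s*(-8*c - 1)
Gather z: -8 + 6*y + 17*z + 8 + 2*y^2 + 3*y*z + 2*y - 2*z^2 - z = 2*y^2 + 8*y - 2*z^2 + z*(3*y + 16)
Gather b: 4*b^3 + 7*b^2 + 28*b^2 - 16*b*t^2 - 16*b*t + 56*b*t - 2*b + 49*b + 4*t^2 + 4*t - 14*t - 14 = 4*b^3 + 35*b^2 + b*(-16*t^2 + 40*t + 47) + 4*t^2 - 10*t - 14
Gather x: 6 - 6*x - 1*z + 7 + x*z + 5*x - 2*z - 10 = x*(z - 1) - 3*z + 3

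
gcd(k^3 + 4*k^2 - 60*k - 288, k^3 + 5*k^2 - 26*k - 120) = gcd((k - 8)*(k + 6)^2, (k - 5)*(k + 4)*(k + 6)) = k + 6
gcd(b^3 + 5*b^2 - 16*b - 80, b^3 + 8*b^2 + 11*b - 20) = b^2 + 9*b + 20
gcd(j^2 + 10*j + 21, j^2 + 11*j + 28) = j + 7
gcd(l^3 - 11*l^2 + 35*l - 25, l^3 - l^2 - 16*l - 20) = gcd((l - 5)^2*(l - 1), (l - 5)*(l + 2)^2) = l - 5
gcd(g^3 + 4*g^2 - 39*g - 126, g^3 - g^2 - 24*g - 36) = g^2 - 3*g - 18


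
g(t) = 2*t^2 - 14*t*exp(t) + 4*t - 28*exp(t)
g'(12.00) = -34178454.20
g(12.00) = -31899603.12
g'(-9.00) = -31.99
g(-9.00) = 126.01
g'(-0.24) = -27.36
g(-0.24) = -20.23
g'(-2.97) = -7.90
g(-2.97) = 6.46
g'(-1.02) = -10.08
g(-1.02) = -6.95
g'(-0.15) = -30.94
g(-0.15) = -22.85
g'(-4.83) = -15.12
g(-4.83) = 27.65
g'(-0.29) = -25.55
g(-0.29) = -18.91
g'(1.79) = -390.49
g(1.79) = -304.23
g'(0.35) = -61.15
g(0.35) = -45.04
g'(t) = -14*t*exp(t) + 4*t - 42*exp(t) + 4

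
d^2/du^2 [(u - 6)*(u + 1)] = 2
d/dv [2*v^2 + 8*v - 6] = 4*v + 8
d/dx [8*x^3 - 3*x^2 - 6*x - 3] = 24*x^2 - 6*x - 6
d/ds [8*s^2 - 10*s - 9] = 16*s - 10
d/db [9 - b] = -1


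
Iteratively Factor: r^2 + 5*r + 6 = (r + 2)*(r + 3)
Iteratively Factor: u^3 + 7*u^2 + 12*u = (u)*(u^2 + 7*u + 12) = u*(u + 3)*(u + 4)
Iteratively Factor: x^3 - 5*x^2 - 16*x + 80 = (x + 4)*(x^2 - 9*x + 20) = (x - 5)*(x + 4)*(x - 4)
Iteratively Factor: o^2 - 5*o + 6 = (o - 3)*(o - 2)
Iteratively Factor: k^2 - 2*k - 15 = (k - 5)*(k + 3)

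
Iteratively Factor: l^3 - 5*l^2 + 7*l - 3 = (l - 1)*(l^2 - 4*l + 3) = (l - 3)*(l - 1)*(l - 1)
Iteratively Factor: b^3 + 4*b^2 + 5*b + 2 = (b + 1)*(b^2 + 3*b + 2) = (b + 1)*(b + 2)*(b + 1)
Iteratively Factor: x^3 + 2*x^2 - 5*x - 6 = (x + 3)*(x^2 - x - 2) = (x - 2)*(x + 3)*(x + 1)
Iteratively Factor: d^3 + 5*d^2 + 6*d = (d + 2)*(d^2 + 3*d) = (d + 2)*(d + 3)*(d)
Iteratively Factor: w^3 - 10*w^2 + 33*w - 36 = (w - 4)*(w^2 - 6*w + 9) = (w - 4)*(w - 3)*(w - 3)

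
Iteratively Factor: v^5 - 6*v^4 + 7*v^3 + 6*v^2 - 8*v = (v - 2)*(v^4 - 4*v^3 - v^2 + 4*v) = (v - 2)*(v + 1)*(v^3 - 5*v^2 + 4*v) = (v - 2)*(v - 1)*(v + 1)*(v^2 - 4*v) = v*(v - 2)*(v - 1)*(v + 1)*(v - 4)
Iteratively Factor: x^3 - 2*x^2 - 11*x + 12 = (x - 1)*(x^2 - x - 12) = (x - 1)*(x + 3)*(x - 4)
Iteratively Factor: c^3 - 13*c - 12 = (c + 1)*(c^2 - c - 12) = (c - 4)*(c + 1)*(c + 3)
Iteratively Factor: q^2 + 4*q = (q)*(q + 4)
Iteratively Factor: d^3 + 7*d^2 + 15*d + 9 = (d + 3)*(d^2 + 4*d + 3) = (d + 3)^2*(d + 1)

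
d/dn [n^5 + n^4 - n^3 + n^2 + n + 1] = 5*n^4 + 4*n^3 - 3*n^2 + 2*n + 1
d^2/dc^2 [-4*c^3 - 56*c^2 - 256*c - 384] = -24*c - 112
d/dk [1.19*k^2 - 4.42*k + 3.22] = 2.38*k - 4.42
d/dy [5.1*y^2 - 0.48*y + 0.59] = 10.2*y - 0.48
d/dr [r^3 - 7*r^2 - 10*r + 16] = 3*r^2 - 14*r - 10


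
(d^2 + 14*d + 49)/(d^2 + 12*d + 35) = (d + 7)/(d + 5)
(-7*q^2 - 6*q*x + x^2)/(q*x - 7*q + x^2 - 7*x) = (-7*q + x)/(x - 7)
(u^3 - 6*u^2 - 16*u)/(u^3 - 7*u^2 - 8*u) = (u + 2)/(u + 1)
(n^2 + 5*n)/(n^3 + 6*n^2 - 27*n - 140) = n*(n + 5)/(n^3 + 6*n^2 - 27*n - 140)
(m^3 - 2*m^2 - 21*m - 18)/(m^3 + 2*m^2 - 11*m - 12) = (m^2 - 3*m - 18)/(m^2 + m - 12)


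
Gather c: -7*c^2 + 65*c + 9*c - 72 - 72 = -7*c^2 + 74*c - 144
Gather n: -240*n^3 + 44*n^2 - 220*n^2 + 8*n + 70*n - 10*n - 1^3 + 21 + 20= -240*n^3 - 176*n^2 + 68*n + 40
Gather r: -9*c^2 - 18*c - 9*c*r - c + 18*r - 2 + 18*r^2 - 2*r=-9*c^2 - 19*c + 18*r^2 + r*(16 - 9*c) - 2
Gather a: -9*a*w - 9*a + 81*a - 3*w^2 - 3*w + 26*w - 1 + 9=a*(72 - 9*w) - 3*w^2 + 23*w + 8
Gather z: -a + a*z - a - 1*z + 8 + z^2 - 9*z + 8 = -2*a + z^2 + z*(a - 10) + 16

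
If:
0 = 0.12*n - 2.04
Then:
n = 17.00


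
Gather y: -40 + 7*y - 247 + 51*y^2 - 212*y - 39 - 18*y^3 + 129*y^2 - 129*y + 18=-18*y^3 + 180*y^2 - 334*y - 308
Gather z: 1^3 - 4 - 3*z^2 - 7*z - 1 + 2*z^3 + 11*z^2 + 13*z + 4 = 2*z^3 + 8*z^2 + 6*z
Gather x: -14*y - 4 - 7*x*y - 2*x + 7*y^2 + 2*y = x*(-7*y - 2) + 7*y^2 - 12*y - 4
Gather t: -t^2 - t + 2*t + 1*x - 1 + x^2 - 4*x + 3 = -t^2 + t + x^2 - 3*x + 2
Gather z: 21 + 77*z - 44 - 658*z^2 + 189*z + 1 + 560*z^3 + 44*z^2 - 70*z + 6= 560*z^3 - 614*z^2 + 196*z - 16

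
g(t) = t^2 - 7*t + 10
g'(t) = 2*t - 7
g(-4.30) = 58.59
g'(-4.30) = -15.60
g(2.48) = -1.21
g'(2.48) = -2.04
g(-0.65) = 14.97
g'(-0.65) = -8.30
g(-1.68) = 24.58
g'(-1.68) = -10.36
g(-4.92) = 68.65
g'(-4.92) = -16.84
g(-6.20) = 91.84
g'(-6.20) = -19.40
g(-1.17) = 19.56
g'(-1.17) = -9.34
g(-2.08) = 28.89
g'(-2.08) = -11.16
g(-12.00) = 238.00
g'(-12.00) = -31.00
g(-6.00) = 88.00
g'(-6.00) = -19.00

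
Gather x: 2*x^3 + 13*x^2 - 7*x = 2*x^3 + 13*x^2 - 7*x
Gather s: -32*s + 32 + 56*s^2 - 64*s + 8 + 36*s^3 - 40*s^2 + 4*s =36*s^3 + 16*s^2 - 92*s + 40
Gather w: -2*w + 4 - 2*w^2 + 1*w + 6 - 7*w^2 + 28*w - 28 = -9*w^2 + 27*w - 18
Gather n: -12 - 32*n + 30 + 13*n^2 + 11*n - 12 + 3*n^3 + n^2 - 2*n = 3*n^3 + 14*n^2 - 23*n + 6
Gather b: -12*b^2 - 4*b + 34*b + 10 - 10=-12*b^2 + 30*b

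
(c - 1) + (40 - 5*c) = 39 - 4*c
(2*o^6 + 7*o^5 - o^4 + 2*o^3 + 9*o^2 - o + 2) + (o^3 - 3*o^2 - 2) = 2*o^6 + 7*o^5 - o^4 + 3*o^3 + 6*o^2 - o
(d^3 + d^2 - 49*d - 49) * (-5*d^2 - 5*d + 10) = -5*d^5 - 10*d^4 + 250*d^3 + 500*d^2 - 245*d - 490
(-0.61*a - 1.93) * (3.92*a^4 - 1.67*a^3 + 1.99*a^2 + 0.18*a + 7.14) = -2.3912*a^5 - 6.5469*a^4 + 2.0092*a^3 - 3.9505*a^2 - 4.7028*a - 13.7802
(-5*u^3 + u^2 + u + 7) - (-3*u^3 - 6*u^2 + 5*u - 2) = -2*u^3 + 7*u^2 - 4*u + 9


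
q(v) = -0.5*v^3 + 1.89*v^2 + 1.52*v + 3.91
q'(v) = -1.5*v^2 + 3.78*v + 1.52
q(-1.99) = 12.31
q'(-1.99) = -11.94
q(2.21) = 11.10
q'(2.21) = 2.55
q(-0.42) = 3.64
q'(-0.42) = -0.33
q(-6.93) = 250.55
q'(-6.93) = -96.71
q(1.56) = 8.98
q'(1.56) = 3.77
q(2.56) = 11.80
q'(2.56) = 1.37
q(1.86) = 10.06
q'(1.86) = 3.36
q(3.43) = 11.18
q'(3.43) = -3.16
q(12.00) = -569.69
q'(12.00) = -169.12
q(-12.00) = 1121.83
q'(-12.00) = -259.84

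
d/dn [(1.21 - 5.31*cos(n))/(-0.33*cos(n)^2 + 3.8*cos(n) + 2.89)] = (1.7523*cos(n)^2 - 0.7986*cos(n) + 19.9439)*sin(n)/(0.1089*cos(n)^4 - 2.508*cos(n)^3 + 12.5326*cos(n)^2 + 21.964*cos(n) + 8.3521)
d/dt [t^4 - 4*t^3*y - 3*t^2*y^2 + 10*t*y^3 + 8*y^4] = 4*t^3 - 12*t^2*y - 6*t*y^2 + 10*y^3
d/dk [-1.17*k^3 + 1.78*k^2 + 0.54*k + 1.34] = -3.51*k^2 + 3.56*k + 0.54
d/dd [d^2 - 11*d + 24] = 2*d - 11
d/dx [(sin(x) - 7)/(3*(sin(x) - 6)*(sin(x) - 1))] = (14*sin(x) + cos(x)^2 - 44)*cos(x)/(3*(sin(x) - 6)^2*(sin(x) - 1)^2)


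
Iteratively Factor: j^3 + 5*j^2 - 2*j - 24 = (j + 4)*(j^2 + j - 6) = (j - 2)*(j + 4)*(j + 3)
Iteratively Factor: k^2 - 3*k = (k)*(k - 3)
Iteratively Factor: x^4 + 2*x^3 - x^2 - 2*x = (x - 1)*(x^3 + 3*x^2 + 2*x) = (x - 1)*(x + 2)*(x^2 + x) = x*(x - 1)*(x + 2)*(x + 1)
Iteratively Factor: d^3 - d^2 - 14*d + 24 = (d - 3)*(d^2 + 2*d - 8) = (d - 3)*(d + 4)*(d - 2)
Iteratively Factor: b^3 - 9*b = (b)*(b^2 - 9) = b*(b + 3)*(b - 3)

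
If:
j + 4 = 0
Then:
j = -4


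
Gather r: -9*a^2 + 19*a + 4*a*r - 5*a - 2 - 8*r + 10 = -9*a^2 + 14*a + r*(4*a - 8) + 8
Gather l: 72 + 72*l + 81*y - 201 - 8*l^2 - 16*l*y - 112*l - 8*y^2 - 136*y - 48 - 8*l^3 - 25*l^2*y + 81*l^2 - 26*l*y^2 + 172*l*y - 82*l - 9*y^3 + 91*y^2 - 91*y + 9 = -8*l^3 + l^2*(73 - 25*y) + l*(-26*y^2 + 156*y - 122) - 9*y^3 + 83*y^2 - 146*y - 168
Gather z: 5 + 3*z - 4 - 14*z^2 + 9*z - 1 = -14*z^2 + 12*z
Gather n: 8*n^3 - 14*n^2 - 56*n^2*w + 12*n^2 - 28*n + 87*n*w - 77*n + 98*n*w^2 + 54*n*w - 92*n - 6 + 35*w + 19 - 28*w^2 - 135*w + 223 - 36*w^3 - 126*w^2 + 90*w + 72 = 8*n^3 + n^2*(-56*w - 2) + n*(98*w^2 + 141*w - 197) - 36*w^3 - 154*w^2 - 10*w + 308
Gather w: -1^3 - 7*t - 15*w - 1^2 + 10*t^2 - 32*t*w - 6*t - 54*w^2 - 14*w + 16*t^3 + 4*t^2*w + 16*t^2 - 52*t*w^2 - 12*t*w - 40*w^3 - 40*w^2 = 16*t^3 + 26*t^2 - 13*t - 40*w^3 + w^2*(-52*t - 94) + w*(4*t^2 - 44*t - 29) - 2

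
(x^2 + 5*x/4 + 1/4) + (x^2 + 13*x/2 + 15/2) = 2*x^2 + 31*x/4 + 31/4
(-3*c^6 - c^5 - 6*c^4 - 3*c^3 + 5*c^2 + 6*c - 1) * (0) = 0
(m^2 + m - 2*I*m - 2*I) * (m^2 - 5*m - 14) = m^4 - 4*m^3 - 2*I*m^3 - 19*m^2 + 8*I*m^2 - 14*m + 38*I*m + 28*I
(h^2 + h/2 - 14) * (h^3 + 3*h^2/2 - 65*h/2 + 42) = h^5 + 2*h^4 - 183*h^3/4 + 19*h^2/4 + 476*h - 588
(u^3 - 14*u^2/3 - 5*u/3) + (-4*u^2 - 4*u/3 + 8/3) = u^3 - 26*u^2/3 - 3*u + 8/3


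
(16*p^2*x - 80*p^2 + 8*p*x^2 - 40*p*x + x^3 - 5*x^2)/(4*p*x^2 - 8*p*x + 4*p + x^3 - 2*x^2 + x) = (4*p*x - 20*p + x^2 - 5*x)/(x^2 - 2*x + 1)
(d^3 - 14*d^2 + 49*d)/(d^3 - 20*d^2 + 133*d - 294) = d/(d - 6)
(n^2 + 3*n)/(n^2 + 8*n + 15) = n/(n + 5)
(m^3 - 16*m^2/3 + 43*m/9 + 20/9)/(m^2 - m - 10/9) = (3*m^2 - 11*m - 4)/(3*m + 2)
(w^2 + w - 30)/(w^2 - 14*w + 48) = (w^2 + w - 30)/(w^2 - 14*w + 48)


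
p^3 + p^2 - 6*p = p*(p - 2)*(p + 3)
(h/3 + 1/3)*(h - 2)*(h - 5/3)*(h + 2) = h^4/3 - 2*h^3/9 - 17*h^2/9 + 8*h/9 + 20/9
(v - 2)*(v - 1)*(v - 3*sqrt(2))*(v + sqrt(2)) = v^4 - 3*v^3 - 2*sqrt(2)*v^3 - 4*v^2 + 6*sqrt(2)*v^2 - 4*sqrt(2)*v + 18*v - 12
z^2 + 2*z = z*(z + 2)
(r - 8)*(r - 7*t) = r^2 - 7*r*t - 8*r + 56*t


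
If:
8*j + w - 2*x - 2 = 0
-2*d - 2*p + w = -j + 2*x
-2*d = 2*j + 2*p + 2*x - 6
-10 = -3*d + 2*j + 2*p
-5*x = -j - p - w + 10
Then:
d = 281/85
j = -77/85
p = 147/170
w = 741/85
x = -9/34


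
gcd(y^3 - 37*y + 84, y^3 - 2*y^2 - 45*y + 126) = y^2 + 4*y - 21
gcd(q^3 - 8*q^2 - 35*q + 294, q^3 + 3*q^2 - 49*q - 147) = q - 7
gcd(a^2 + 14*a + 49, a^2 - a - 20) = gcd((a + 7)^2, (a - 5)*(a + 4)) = 1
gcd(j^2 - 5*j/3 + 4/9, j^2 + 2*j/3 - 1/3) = j - 1/3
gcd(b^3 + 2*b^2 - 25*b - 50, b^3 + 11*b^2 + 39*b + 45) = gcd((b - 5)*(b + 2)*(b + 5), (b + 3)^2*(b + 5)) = b + 5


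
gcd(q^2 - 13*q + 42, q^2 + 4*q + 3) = 1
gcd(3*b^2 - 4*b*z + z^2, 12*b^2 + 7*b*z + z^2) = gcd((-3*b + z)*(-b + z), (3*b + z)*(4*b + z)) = 1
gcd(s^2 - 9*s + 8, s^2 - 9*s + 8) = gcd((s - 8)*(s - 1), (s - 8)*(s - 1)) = s^2 - 9*s + 8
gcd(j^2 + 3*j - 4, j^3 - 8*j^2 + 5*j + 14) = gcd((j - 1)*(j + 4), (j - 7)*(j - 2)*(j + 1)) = 1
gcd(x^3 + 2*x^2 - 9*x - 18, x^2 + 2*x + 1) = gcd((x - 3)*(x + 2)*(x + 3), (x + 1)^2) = 1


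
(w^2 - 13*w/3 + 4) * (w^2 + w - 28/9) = w^4 - 10*w^3/3 - 31*w^2/9 + 472*w/27 - 112/9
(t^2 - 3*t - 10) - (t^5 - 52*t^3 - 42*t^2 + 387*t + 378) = -t^5 + 52*t^3 + 43*t^2 - 390*t - 388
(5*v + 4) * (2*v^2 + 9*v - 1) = 10*v^3 + 53*v^2 + 31*v - 4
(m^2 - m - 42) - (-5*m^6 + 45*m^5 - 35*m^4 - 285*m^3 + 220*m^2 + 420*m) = 5*m^6 - 45*m^5 + 35*m^4 + 285*m^3 - 219*m^2 - 421*m - 42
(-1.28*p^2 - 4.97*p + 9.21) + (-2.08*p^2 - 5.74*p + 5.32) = -3.36*p^2 - 10.71*p + 14.53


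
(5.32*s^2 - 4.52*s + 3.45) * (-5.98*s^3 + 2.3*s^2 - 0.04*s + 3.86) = -31.8136*s^5 + 39.2656*s^4 - 31.2398*s^3 + 28.651*s^2 - 17.5852*s + 13.317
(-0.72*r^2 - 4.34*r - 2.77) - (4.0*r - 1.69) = -0.72*r^2 - 8.34*r - 1.08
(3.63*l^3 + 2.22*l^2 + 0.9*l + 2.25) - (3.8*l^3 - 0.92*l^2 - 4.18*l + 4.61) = -0.17*l^3 + 3.14*l^2 + 5.08*l - 2.36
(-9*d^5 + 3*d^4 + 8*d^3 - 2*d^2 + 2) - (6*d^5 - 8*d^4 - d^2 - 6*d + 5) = -15*d^5 + 11*d^4 + 8*d^3 - d^2 + 6*d - 3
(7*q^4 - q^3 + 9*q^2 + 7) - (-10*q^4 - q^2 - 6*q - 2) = 17*q^4 - q^3 + 10*q^2 + 6*q + 9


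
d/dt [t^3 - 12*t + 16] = 3*t^2 - 12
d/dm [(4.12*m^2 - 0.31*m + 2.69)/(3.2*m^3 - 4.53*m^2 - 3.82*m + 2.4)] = (-13.184*m^4 + 1.984*m^3 - 42.9667*m^2 + 44.1474*m + 9.5318)/(10.24*m^6 - 28.992*m^5 - 3.9271*m^4 + 49.9692*m^3 - 7.1516*m^2 - 18.336*m + 5.76)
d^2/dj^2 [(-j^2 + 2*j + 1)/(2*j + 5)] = -82/(8*j^3 + 60*j^2 + 150*j + 125)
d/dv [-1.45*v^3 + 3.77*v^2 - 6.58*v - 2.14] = -4.35*v^2 + 7.54*v - 6.58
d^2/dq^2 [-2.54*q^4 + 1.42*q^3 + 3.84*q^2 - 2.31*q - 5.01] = -30.48*q^2 + 8.52*q + 7.68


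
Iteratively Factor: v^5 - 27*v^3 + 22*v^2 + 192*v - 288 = (v + 4)*(v^4 - 4*v^3 - 11*v^2 + 66*v - 72) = (v - 3)*(v + 4)*(v^3 - v^2 - 14*v + 24) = (v - 3)*(v + 4)^2*(v^2 - 5*v + 6) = (v - 3)^2*(v + 4)^2*(v - 2)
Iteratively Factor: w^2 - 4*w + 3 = (w - 3)*(w - 1)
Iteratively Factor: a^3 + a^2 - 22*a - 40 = (a - 5)*(a^2 + 6*a + 8) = (a - 5)*(a + 2)*(a + 4)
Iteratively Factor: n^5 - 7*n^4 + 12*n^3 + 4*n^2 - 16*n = (n - 2)*(n^4 - 5*n^3 + 2*n^2 + 8*n) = (n - 2)^2*(n^3 - 3*n^2 - 4*n) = (n - 2)^2*(n + 1)*(n^2 - 4*n) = (n - 4)*(n - 2)^2*(n + 1)*(n)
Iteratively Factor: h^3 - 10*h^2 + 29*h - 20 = (h - 5)*(h^2 - 5*h + 4) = (h - 5)*(h - 4)*(h - 1)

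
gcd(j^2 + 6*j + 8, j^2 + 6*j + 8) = j^2 + 6*j + 8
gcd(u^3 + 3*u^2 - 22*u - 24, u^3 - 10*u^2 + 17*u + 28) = u^2 - 3*u - 4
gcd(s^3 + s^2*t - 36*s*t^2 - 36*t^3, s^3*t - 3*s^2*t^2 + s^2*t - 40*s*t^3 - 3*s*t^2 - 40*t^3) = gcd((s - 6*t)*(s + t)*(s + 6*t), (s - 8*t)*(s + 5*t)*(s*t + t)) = 1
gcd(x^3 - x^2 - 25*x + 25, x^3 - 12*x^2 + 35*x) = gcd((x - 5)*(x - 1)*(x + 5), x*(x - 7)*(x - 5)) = x - 5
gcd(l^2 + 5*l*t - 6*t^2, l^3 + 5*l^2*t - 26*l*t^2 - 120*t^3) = l + 6*t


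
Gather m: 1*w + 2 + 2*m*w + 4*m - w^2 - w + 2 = m*(2*w + 4) - w^2 + 4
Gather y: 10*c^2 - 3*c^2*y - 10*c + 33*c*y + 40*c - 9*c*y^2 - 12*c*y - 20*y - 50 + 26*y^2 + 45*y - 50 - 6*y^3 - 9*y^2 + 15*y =10*c^2 + 30*c - 6*y^3 + y^2*(17 - 9*c) + y*(-3*c^2 + 21*c + 40) - 100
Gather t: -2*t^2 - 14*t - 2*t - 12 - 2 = -2*t^2 - 16*t - 14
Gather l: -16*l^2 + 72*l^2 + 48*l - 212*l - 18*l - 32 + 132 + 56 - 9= 56*l^2 - 182*l + 147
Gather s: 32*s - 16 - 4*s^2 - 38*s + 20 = -4*s^2 - 6*s + 4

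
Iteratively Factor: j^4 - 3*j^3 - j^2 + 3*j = (j - 1)*(j^3 - 2*j^2 - 3*j) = j*(j - 1)*(j^2 - 2*j - 3) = j*(j - 3)*(j - 1)*(j + 1)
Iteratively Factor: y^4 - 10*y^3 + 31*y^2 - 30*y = (y - 5)*(y^3 - 5*y^2 + 6*y) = y*(y - 5)*(y^2 - 5*y + 6) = y*(y - 5)*(y - 2)*(y - 3)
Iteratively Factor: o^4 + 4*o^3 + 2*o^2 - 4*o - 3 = (o - 1)*(o^3 + 5*o^2 + 7*o + 3) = (o - 1)*(o + 1)*(o^2 + 4*o + 3) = (o - 1)*(o + 1)*(o + 3)*(o + 1)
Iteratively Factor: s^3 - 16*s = (s - 4)*(s^2 + 4*s) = (s - 4)*(s + 4)*(s)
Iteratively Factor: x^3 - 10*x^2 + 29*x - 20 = (x - 4)*(x^2 - 6*x + 5) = (x - 4)*(x - 1)*(x - 5)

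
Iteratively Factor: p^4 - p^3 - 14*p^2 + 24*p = (p - 2)*(p^3 + p^2 - 12*p) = (p - 2)*(p + 4)*(p^2 - 3*p) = (p - 3)*(p - 2)*(p + 4)*(p)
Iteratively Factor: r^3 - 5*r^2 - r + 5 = (r + 1)*(r^2 - 6*r + 5) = (r - 5)*(r + 1)*(r - 1)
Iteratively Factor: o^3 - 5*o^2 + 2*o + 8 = (o - 4)*(o^2 - o - 2) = (o - 4)*(o + 1)*(o - 2)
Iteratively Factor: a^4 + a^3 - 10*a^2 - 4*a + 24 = (a + 3)*(a^3 - 2*a^2 - 4*a + 8) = (a + 2)*(a + 3)*(a^2 - 4*a + 4) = (a - 2)*(a + 2)*(a + 3)*(a - 2)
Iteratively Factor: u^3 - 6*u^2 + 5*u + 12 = (u - 3)*(u^2 - 3*u - 4) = (u - 3)*(u + 1)*(u - 4)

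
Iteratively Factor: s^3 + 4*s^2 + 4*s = (s + 2)*(s^2 + 2*s) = s*(s + 2)*(s + 2)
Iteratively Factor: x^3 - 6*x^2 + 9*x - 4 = (x - 1)*(x^2 - 5*x + 4) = (x - 4)*(x - 1)*(x - 1)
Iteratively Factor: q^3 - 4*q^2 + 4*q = (q - 2)*(q^2 - 2*q) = (q - 2)^2*(q)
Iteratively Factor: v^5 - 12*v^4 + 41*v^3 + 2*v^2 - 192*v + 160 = (v + 2)*(v^4 - 14*v^3 + 69*v^2 - 136*v + 80) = (v - 4)*(v + 2)*(v^3 - 10*v^2 + 29*v - 20) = (v - 4)*(v - 1)*(v + 2)*(v^2 - 9*v + 20) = (v - 5)*(v - 4)*(v - 1)*(v + 2)*(v - 4)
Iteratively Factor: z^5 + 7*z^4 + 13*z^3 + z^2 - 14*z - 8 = (z - 1)*(z^4 + 8*z^3 + 21*z^2 + 22*z + 8) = (z - 1)*(z + 2)*(z^3 + 6*z^2 + 9*z + 4) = (z - 1)*(z + 1)*(z + 2)*(z^2 + 5*z + 4) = (z - 1)*(z + 1)^2*(z + 2)*(z + 4)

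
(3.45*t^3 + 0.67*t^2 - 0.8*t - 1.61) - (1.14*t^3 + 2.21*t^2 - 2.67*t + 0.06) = 2.31*t^3 - 1.54*t^2 + 1.87*t - 1.67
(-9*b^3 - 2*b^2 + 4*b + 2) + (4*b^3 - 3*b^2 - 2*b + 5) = -5*b^3 - 5*b^2 + 2*b + 7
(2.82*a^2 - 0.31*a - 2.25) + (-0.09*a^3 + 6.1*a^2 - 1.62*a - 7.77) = -0.09*a^3 + 8.92*a^2 - 1.93*a - 10.02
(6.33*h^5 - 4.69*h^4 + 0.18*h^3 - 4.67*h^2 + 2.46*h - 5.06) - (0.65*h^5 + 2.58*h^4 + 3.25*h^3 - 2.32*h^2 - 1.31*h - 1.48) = 5.68*h^5 - 7.27*h^4 - 3.07*h^3 - 2.35*h^2 + 3.77*h - 3.58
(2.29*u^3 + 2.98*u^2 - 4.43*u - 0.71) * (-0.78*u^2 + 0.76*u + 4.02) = -1.7862*u^5 - 0.584*u^4 + 14.926*u^3 + 9.1666*u^2 - 18.3482*u - 2.8542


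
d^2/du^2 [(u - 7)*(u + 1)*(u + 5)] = 6*u - 2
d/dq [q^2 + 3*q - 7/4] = 2*q + 3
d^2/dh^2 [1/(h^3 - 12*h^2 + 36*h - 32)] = 12*(h^2 - 12*h + 38)/(h^7 - 32*h^6 + 408*h^5 - 2656*h^4 + 9488*h^3 - 18816*h^2 + 19456*h - 8192)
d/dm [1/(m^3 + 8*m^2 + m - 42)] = (-3*m^2 - 16*m - 1)/(m^3 + 8*m^2 + m - 42)^2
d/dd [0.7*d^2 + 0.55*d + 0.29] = 1.4*d + 0.55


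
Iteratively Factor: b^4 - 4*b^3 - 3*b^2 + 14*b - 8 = (b - 1)*(b^3 - 3*b^2 - 6*b + 8) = (b - 1)^2*(b^2 - 2*b - 8) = (b - 4)*(b - 1)^2*(b + 2)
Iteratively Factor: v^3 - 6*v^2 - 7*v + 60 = (v + 3)*(v^2 - 9*v + 20) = (v - 4)*(v + 3)*(v - 5)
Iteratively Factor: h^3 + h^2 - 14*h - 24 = (h + 3)*(h^2 - 2*h - 8) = (h + 2)*(h + 3)*(h - 4)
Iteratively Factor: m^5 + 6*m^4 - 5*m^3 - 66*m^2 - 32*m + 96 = (m + 2)*(m^4 + 4*m^3 - 13*m^2 - 40*m + 48) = (m + 2)*(m + 4)*(m^3 - 13*m + 12) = (m + 2)*(m + 4)^2*(m^2 - 4*m + 3) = (m - 1)*(m + 2)*(m + 4)^2*(m - 3)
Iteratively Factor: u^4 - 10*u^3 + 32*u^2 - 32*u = (u - 4)*(u^3 - 6*u^2 + 8*u) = (u - 4)^2*(u^2 - 2*u) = u*(u - 4)^2*(u - 2)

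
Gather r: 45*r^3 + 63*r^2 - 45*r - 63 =45*r^3 + 63*r^2 - 45*r - 63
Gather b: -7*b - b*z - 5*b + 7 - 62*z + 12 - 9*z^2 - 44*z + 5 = b*(-z - 12) - 9*z^2 - 106*z + 24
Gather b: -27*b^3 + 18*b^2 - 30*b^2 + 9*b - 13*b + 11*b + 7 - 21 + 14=-27*b^3 - 12*b^2 + 7*b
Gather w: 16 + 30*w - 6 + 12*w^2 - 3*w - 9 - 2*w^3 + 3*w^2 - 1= -2*w^3 + 15*w^2 + 27*w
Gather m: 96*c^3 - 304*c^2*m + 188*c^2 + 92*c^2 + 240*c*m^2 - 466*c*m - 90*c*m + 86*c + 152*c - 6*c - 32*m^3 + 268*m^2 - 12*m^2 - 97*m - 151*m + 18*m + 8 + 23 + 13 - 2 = 96*c^3 + 280*c^2 + 232*c - 32*m^3 + m^2*(240*c + 256) + m*(-304*c^2 - 556*c - 230) + 42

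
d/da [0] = 0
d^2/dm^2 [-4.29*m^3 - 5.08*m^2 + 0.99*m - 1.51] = -25.74*m - 10.16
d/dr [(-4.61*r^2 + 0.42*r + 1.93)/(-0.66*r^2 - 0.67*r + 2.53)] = (3.3659*r^2 - 20.779*r + 2.3557)/(0.4356*r^4 + 0.8844*r^3 - 2.8907*r^2 - 3.3902*r + 6.4009)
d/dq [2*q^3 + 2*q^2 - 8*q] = 6*q^2 + 4*q - 8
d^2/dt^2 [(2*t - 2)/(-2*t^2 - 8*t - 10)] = 2*(-4*(t - 1)*(t + 2)^2 + 3*(t + 1)*(t^2 + 4*t + 5))/(t^2 + 4*t + 5)^3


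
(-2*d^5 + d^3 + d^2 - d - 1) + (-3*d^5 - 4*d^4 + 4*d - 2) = -5*d^5 - 4*d^4 + d^3 + d^2 + 3*d - 3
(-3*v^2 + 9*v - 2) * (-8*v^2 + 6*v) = 24*v^4 - 90*v^3 + 70*v^2 - 12*v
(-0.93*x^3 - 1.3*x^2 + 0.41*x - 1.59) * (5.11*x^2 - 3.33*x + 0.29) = -4.7523*x^5 - 3.5461*x^4 + 6.1544*x^3 - 9.8672*x^2 + 5.4136*x - 0.4611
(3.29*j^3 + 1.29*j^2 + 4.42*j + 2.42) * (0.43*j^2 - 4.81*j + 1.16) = 1.4147*j^5 - 15.2702*j^4 - 0.4879*j^3 - 18.7232*j^2 - 6.513*j + 2.8072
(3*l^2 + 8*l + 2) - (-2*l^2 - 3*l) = 5*l^2 + 11*l + 2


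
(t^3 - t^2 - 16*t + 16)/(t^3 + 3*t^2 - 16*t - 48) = (t - 1)/(t + 3)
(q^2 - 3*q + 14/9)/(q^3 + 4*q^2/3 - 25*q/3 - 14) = (9*q^2 - 27*q + 14)/(3*(3*q^3 + 4*q^2 - 25*q - 42))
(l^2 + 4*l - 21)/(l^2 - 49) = (l - 3)/(l - 7)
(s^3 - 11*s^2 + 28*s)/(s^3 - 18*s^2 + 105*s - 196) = s/(s - 7)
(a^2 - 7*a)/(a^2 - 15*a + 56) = a/(a - 8)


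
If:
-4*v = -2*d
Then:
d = 2*v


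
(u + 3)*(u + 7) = u^2 + 10*u + 21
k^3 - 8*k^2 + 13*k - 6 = (k - 6)*(k - 1)^2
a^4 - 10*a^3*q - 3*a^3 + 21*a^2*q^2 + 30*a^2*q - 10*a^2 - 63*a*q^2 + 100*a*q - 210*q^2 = (a - 5)*(a + 2)*(a - 7*q)*(a - 3*q)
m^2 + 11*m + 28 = (m + 4)*(m + 7)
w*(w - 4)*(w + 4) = w^3 - 16*w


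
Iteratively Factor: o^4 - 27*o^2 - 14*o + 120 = (o - 2)*(o^3 + 2*o^2 - 23*o - 60) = (o - 2)*(o + 4)*(o^2 - 2*o - 15) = (o - 2)*(o + 3)*(o + 4)*(o - 5)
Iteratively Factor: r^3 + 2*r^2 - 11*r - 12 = (r + 4)*(r^2 - 2*r - 3) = (r - 3)*(r + 4)*(r + 1)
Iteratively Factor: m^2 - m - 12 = (m - 4)*(m + 3)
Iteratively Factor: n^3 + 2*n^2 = (n + 2)*(n^2) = n*(n + 2)*(n)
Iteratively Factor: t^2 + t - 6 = (t - 2)*(t + 3)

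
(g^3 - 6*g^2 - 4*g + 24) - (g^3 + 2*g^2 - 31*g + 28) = -8*g^2 + 27*g - 4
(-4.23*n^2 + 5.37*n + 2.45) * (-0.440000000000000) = 1.8612*n^2 - 2.3628*n - 1.078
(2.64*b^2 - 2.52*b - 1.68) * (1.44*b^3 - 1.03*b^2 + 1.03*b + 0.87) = 3.8016*b^5 - 6.348*b^4 + 2.8956*b^3 + 1.4316*b^2 - 3.9228*b - 1.4616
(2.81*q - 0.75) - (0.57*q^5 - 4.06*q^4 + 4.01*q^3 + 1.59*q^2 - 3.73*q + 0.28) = -0.57*q^5 + 4.06*q^4 - 4.01*q^3 - 1.59*q^2 + 6.54*q - 1.03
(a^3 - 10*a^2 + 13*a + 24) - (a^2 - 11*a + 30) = a^3 - 11*a^2 + 24*a - 6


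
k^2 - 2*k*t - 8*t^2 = (k - 4*t)*(k + 2*t)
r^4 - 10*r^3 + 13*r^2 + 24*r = r*(r - 8)*(r - 3)*(r + 1)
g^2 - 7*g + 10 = (g - 5)*(g - 2)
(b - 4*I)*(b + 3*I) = b^2 - I*b + 12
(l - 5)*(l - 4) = l^2 - 9*l + 20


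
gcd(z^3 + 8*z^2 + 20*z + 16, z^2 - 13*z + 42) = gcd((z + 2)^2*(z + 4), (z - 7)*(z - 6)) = 1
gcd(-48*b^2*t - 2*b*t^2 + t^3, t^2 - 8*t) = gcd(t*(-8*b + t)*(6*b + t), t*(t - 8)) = t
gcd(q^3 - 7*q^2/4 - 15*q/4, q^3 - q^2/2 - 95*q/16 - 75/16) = q^2 - 7*q/4 - 15/4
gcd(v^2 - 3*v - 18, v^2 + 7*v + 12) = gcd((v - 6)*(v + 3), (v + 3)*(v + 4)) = v + 3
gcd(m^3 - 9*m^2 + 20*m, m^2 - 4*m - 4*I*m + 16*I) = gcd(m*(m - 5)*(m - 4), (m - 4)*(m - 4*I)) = m - 4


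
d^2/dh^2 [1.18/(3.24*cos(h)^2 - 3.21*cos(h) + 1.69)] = (-49.548672*(1 - cos(h)^2)^2 + 36.817416*cos(h)^3 - 11.088342*cos(h)^2 - 80.036214*cos(h) + 60.943932)/(3.24*cos(h)^2 - 3.21*cos(h) + 1.69)^3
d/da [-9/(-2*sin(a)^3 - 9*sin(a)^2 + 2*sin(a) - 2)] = 18*(-18*sin(2*a) + cos(a) + 3*cos(3*a))/(-sin(a) - sin(3*a) - 9*cos(2*a) + 13)^2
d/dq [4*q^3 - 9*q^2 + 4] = 6*q*(2*q - 3)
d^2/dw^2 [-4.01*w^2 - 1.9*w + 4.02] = -8.02000000000000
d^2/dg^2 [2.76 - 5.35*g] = 0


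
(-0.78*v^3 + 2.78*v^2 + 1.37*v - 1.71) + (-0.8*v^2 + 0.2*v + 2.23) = -0.78*v^3 + 1.98*v^2 + 1.57*v + 0.52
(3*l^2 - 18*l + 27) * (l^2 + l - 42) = 3*l^4 - 15*l^3 - 117*l^2 + 783*l - 1134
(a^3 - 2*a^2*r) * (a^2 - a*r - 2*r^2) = a^5 - 3*a^4*r + 4*a^2*r^3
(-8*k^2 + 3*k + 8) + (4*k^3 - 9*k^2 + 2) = 4*k^3 - 17*k^2 + 3*k + 10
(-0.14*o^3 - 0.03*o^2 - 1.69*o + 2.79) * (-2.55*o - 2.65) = 0.357*o^4 + 0.4475*o^3 + 4.389*o^2 - 2.636*o - 7.3935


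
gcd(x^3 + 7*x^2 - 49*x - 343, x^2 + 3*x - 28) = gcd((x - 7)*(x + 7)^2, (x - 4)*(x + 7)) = x + 7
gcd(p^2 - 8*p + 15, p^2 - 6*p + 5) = p - 5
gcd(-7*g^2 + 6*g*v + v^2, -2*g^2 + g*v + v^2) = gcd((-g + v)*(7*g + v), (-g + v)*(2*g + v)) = -g + v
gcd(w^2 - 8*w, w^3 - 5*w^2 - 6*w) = w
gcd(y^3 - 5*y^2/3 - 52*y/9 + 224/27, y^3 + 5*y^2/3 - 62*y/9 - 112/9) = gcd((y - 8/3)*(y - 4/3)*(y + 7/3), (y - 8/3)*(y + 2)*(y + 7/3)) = y^2 - y/3 - 56/9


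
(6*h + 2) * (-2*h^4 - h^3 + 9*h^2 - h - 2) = -12*h^5 - 10*h^4 + 52*h^3 + 12*h^2 - 14*h - 4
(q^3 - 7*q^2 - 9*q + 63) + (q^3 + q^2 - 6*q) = 2*q^3 - 6*q^2 - 15*q + 63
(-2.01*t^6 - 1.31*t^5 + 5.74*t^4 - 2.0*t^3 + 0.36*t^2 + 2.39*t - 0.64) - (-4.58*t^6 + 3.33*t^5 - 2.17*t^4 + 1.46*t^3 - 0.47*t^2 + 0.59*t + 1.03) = 2.57*t^6 - 4.64*t^5 + 7.91*t^4 - 3.46*t^3 + 0.83*t^2 + 1.8*t - 1.67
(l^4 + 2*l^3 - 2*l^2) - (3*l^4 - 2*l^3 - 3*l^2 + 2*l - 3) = -2*l^4 + 4*l^3 + l^2 - 2*l + 3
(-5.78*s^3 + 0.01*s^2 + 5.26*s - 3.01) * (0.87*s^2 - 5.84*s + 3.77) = -5.0286*s^5 + 33.7639*s^4 - 17.2728*s^3 - 33.2994*s^2 + 37.4086*s - 11.3477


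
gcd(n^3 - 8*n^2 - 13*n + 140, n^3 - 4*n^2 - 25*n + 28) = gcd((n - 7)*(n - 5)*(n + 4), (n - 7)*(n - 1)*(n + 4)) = n^2 - 3*n - 28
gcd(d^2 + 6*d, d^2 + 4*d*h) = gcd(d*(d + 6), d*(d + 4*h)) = d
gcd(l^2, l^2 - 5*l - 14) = 1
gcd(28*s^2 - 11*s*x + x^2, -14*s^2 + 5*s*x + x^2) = 1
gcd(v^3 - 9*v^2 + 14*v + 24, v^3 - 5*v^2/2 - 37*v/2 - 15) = v^2 - 5*v - 6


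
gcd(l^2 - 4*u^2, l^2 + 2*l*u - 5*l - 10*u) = l + 2*u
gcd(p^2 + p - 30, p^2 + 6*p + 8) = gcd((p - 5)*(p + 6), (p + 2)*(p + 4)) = 1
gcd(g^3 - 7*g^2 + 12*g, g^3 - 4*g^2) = g^2 - 4*g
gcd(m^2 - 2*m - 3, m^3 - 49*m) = 1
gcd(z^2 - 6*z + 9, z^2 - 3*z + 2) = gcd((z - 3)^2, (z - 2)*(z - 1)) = 1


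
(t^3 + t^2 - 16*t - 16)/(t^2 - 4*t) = t + 5 + 4/t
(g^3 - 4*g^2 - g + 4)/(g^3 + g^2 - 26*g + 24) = (g + 1)/(g + 6)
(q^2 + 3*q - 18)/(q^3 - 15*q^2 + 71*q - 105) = (q + 6)/(q^2 - 12*q + 35)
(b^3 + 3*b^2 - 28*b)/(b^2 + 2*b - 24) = b*(b + 7)/(b + 6)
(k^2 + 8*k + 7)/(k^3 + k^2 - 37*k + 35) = (k + 1)/(k^2 - 6*k + 5)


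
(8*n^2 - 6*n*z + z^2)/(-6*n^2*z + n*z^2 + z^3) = (-4*n + z)/(z*(3*n + z))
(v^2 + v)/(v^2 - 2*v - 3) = v/(v - 3)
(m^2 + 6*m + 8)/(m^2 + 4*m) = (m + 2)/m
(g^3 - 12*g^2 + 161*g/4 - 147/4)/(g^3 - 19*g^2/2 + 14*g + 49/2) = (g - 3/2)/(g + 1)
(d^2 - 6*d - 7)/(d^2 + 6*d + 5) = (d - 7)/(d + 5)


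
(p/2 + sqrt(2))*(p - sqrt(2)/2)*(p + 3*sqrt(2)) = p^3/2 + 9*sqrt(2)*p^2/4 + 7*p/2 - 3*sqrt(2)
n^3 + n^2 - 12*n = n*(n - 3)*(n + 4)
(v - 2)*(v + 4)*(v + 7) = v^3 + 9*v^2 + 6*v - 56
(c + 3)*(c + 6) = c^2 + 9*c + 18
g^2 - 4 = (g - 2)*(g + 2)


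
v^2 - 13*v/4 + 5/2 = (v - 2)*(v - 5/4)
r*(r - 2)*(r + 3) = r^3 + r^2 - 6*r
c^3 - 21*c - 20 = (c - 5)*(c + 1)*(c + 4)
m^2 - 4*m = m*(m - 4)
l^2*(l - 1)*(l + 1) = l^4 - l^2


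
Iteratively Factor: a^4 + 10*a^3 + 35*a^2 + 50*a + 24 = (a + 2)*(a^3 + 8*a^2 + 19*a + 12) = (a + 1)*(a + 2)*(a^2 + 7*a + 12) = (a + 1)*(a + 2)*(a + 4)*(a + 3)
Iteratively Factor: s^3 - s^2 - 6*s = (s - 3)*(s^2 + 2*s) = (s - 3)*(s + 2)*(s)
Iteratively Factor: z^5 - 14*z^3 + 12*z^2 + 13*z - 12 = (z + 1)*(z^4 - z^3 - 13*z^2 + 25*z - 12) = (z + 1)*(z + 4)*(z^3 - 5*z^2 + 7*z - 3) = (z - 3)*(z + 1)*(z + 4)*(z^2 - 2*z + 1) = (z - 3)*(z - 1)*(z + 1)*(z + 4)*(z - 1)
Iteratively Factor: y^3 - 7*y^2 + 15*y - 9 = (y - 3)*(y^2 - 4*y + 3) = (y - 3)^2*(y - 1)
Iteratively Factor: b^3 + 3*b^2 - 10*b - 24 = (b - 3)*(b^2 + 6*b + 8) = (b - 3)*(b + 4)*(b + 2)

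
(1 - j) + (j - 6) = -5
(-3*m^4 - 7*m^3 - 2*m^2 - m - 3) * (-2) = 6*m^4 + 14*m^3 + 4*m^2 + 2*m + 6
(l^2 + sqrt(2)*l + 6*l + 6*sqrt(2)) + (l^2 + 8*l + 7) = 2*l^2 + sqrt(2)*l + 14*l + 7 + 6*sqrt(2)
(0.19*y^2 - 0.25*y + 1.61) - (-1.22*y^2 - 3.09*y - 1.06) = 1.41*y^2 + 2.84*y + 2.67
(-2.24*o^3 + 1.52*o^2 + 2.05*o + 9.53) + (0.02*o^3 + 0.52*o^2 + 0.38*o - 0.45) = -2.22*o^3 + 2.04*o^2 + 2.43*o + 9.08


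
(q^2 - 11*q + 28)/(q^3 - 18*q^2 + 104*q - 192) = (q - 7)/(q^2 - 14*q + 48)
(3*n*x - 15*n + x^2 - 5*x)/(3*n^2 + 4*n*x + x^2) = (x - 5)/(n + x)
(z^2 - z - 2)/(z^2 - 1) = (z - 2)/(z - 1)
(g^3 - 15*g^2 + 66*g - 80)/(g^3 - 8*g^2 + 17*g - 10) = (g - 8)/(g - 1)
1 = 1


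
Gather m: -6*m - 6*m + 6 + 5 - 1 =10 - 12*m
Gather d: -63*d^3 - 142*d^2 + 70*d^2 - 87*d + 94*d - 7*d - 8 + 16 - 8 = -63*d^3 - 72*d^2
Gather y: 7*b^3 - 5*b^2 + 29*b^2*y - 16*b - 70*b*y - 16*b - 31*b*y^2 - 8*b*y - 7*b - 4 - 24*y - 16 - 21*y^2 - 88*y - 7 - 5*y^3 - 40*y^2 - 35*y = 7*b^3 - 5*b^2 - 39*b - 5*y^3 + y^2*(-31*b - 61) + y*(29*b^2 - 78*b - 147) - 27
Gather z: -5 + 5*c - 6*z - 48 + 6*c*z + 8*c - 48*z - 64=13*c + z*(6*c - 54) - 117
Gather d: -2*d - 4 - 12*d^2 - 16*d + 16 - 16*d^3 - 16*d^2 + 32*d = -16*d^3 - 28*d^2 + 14*d + 12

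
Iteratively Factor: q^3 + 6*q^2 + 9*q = (q + 3)*(q^2 + 3*q) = q*(q + 3)*(q + 3)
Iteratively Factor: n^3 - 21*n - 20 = (n + 4)*(n^2 - 4*n - 5) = (n - 5)*(n + 4)*(n + 1)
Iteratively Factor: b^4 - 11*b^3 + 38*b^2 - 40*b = (b - 2)*(b^3 - 9*b^2 + 20*b) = (b - 5)*(b - 2)*(b^2 - 4*b) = b*(b - 5)*(b - 2)*(b - 4)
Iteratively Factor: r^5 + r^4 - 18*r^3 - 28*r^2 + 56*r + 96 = (r + 2)*(r^4 - r^3 - 16*r^2 + 4*r + 48) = (r - 4)*(r + 2)*(r^3 + 3*r^2 - 4*r - 12) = (r - 4)*(r + 2)*(r + 3)*(r^2 - 4) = (r - 4)*(r + 2)^2*(r + 3)*(r - 2)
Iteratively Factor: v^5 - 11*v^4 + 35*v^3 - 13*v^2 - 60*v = (v - 3)*(v^4 - 8*v^3 + 11*v^2 + 20*v) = v*(v - 3)*(v^3 - 8*v^2 + 11*v + 20) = v*(v - 4)*(v - 3)*(v^2 - 4*v - 5) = v*(v - 5)*(v - 4)*(v - 3)*(v + 1)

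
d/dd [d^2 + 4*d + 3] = 2*d + 4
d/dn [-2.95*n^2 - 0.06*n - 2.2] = -5.9*n - 0.06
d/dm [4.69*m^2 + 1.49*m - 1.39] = 9.38*m + 1.49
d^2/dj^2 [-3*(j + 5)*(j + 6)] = -6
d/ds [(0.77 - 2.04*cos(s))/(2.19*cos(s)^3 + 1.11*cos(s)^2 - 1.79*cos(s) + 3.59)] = (-8.9352*cos(s)^3 + 2.7945*cos(s)^2 + 1.7094*cos(s) + 5.9453)*sin(s)/(4.7961*cos(s)^6 + 4.8618*cos(s)^5 - 6.6081*cos(s)^4 + 11.7504*cos(s)^3 + 11.1739*cos(s)^2 - 12.8522*cos(s) + 12.8881)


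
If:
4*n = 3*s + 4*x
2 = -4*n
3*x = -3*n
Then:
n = -1/2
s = -4/3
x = 1/2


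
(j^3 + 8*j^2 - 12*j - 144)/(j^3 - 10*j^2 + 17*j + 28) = (j^2 + 12*j + 36)/(j^2 - 6*j - 7)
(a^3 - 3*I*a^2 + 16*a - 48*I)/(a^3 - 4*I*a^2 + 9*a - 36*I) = (a + 4*I)/(a + 3*I)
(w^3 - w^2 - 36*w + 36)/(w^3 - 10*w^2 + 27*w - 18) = (w + 6)/(w - 3)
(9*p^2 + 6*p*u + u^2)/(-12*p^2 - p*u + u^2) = (-3*p - u)/(4*p - u)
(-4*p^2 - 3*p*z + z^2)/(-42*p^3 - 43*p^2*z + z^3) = (-4*p + z)/(-42*p^2 - p*z + z^2)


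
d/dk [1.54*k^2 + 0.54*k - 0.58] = 3.08*k + 0.54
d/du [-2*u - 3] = -2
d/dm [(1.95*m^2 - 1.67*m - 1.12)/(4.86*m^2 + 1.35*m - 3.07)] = (10.7487*m^2 - 1.0866*m + 6.6389)/(23.6196*m^4 + 13.122*m^3 - 28.0179*m^2 - 8.289*m + 9.4249)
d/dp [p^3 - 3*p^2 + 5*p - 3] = 3*p^2 - 6*p + 5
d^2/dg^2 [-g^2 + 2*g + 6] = -2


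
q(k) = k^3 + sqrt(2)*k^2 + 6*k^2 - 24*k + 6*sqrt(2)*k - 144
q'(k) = 3*k^2 + 2*sqrt(2)*k + 12*k - 24 + 6*sqrt(2)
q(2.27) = -129.32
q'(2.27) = 33.60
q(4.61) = 40.02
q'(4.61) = 116.60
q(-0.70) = -129.85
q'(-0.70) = -24.42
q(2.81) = -106.86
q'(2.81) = 49.84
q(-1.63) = -103.34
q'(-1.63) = -31.71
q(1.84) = -141.22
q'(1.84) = 21.93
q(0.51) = -149.85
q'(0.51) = -7.17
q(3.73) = -46.82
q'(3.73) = 81.53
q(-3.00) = -57.73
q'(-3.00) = -33.00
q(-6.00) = 0.00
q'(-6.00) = 3.51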